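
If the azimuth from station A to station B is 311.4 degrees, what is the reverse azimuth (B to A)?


back azimuth = (311.4 + 180) mod 360 = 131.4 degrees

131.4 degrees


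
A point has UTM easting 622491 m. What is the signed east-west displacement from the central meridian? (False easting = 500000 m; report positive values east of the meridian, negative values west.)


displacement = 622491 - 500000 = 122491 m

122491 m


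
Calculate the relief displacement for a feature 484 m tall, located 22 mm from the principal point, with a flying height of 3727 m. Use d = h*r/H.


d = h * r / H = 484 * 22 / 3727 = 2.86 mm

2.86 mm


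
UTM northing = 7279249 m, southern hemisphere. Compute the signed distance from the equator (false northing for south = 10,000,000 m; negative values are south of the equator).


For southern: actual = 7279249 - 10000000 = -2720751 m

-2720751 m


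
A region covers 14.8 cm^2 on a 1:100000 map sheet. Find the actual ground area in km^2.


ground_area = 14.8 * (100000/100)^2 = 14800000.0 m^2 = 14.8 km^2

14.8 km^2


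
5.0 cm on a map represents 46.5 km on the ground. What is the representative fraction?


ground = 46.5 km = 4650000 cm; RF denominator = ground / map = 4650000 / 5.0 = 930000; RF = 1:930000

1:930000


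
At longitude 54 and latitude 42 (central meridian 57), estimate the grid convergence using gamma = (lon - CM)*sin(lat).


gamma = (54 - 57) * sin(42) = -3 * 0.669131 = -2.007 degrees

-2.007 degrees


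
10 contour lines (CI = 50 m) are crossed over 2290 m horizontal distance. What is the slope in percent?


elevation change = 10 * 50 = 500 m
slope = 500 / 2290 * 100 = 21.8%

21.8%


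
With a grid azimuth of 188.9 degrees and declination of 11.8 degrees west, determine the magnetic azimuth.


magnetic azimuth = grid azimuth - declination (east +ve)
mag_az = 188.9 - -11.8 = 200.7 degrees

200.7 degrees


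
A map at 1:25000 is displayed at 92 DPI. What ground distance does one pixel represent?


pixel_cm = 2.54 / 92 ≈ 0.027609 cm
ground = pixel_cm * 25000 / 100 = 2.54 * 25000 / (92 * 100) = 63500 / 9200 ≈ 6.9 m

6.9 m


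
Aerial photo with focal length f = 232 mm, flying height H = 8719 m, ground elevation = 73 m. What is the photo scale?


scale = f / (H - h) = 232 mm / 8646 m = 232 / 8646000 = 1:37267

1:37267


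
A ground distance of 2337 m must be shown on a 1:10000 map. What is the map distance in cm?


map_cm = 2337 * 100 / 10000 = 23.37 cm

23.37 cm


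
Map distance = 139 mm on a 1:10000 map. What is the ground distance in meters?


ground = 139 mm * 10000 / 1000 = 1390.0 m

1390.0 m


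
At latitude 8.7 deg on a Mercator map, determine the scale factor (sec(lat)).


SF = 1 / cos(8.7) = 1 / 0.988494 = 1.012

1.012


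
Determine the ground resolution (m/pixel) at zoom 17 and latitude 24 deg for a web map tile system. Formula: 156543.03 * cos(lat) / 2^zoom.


res = 156543.03 * cos(24) / 2^17 = 156543.03 * 0.91354546 / 131072 = 1.09 m/pixel

1.09 m/pixel


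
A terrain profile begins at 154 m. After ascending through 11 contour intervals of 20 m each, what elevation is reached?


elevation = 154 + 11 * 20 = 374 m

374 m


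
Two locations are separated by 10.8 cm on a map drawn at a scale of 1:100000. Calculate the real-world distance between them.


ground = 10.8 cm * 100000 / 100 = 10800.0 m = 10.8 km

10.8 km


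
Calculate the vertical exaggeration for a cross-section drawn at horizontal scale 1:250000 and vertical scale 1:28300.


VE = horizontal_scale / vertical_scale = 250000 / 28300 ≈ 8.8

8.8x


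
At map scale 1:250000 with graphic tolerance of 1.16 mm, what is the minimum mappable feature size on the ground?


ground = 1.16 mm * 250000 / 1000 = 290.0 m

290.0 m


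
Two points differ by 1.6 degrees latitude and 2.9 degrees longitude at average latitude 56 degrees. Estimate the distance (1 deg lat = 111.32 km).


dlat_km = 1.6 * 111.32 = 178.112
dlon_km = 2.9 * 111.32 * cos(56) ≈ 180.523
dist = sqrt(178.112^2 + 180.523^2) ≈ 253.6 km

253.6 km


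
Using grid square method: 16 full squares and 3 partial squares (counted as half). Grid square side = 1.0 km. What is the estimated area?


effective squares = 16 + 3 * 0.5 = 17.5
area = 17.5 * 1.0 = 17.5 km^2

17.5 km^2


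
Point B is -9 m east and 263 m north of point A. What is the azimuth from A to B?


az = atan2(-9, 263) = -2.0 deg
adjusted to 0-360: 358.0 degrees

358.0 degrees


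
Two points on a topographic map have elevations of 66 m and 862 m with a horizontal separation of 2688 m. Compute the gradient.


gradient = (862 - 66) / 2688 = 796 / 2688 = 0.2961

0.2961


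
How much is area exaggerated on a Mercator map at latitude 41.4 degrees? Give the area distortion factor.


area_distortion = 1/cos^2(41.4) = 1.777

1.777


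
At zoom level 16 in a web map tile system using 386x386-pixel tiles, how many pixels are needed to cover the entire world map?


tiles per axis = 2^16 = 65536
total tiles = 65536^2 = 4294967296
pixels per axis = 65536 * 386 = 25296896
total pixels = 25296896^2 = 639932947234816

639932947234816 pixels


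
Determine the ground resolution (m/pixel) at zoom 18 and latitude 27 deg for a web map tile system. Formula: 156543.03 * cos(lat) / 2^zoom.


res = 156543.03 * cos(27) / 2^18 = 156543.03 * 0.89100652 / 262144 = 0.53 m/pixel

0.53 m/pixel


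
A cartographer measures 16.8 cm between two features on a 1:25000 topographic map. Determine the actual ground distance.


ground = 16.8 cm * 25000 / 100 = 4200.0 m = 4.2 km

4.2 km


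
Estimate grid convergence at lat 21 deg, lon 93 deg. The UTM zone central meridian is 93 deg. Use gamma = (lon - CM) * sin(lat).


gamma = (93 - 93) * sin(21) = 0 * 0.358368 = 0.0 degrees

0.0 degrees


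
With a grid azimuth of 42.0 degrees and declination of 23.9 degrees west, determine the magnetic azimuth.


magnetic azimuth = grid azimuth - declination (east +ve)
mag_az = 42.0 - -23.9 = 65.9 degrees

65.9 degrees


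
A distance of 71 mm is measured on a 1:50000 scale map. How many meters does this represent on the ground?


ground = 71 mm * 50000 / 1000 = 3550.0 m

3550.0 m


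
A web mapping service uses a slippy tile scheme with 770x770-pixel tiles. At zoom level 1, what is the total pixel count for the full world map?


tiles per axis = 2^1 = 2
total tiles = 2^2 = 4
pixels per axis = 2 * 770 = 1540
total pixels = 1540^2 = 2371600

2371600 pixels


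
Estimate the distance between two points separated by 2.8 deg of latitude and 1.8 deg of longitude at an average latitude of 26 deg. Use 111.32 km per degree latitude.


dlat_km = 2.8 * 111.32 = 311.696
dlon_km = 1.8 * 111.32 * cos(26) ≈ 180.097
dist = sqrt(311.696^2 + 180.097^2) ≈ 360.0 km

360.0 km


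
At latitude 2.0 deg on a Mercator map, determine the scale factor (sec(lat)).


SF = 1 / cos(2.0) = 1 / 0.999391 = 1.001

1.001


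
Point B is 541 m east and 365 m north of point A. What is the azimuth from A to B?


az = atan2(541, 365) = 56.0 deg
adjusted to 0-360: 56.0 degrees

56.0 degrees


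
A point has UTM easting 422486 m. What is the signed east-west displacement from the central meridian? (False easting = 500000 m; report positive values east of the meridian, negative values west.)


displacement = 422486 - 500000 = -77514 m

-77514 m


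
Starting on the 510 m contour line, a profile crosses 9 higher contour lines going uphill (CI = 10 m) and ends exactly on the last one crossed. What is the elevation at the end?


elevation = 510 + 9 * 10 = 600 m

600 m


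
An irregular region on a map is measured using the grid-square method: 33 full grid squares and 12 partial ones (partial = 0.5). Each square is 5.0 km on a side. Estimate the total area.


effective squares = 33 + 12 * 0.5 = 39.0
area = 39.0 * 25.0 = 975.0 km^2

975.0 km^2


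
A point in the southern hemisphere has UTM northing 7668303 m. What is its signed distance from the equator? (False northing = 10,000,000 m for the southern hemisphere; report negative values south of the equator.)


For southern: actual = 7668303 - 10000000 = -2331697 m

-2331697 m


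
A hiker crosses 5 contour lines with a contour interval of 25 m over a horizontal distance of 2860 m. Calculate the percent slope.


elevation change = 5 * 25 = 125 m
slope = 125 / 2860 * 100 = 4.4%

4.4%


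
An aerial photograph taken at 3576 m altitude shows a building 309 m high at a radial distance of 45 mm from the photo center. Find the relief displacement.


d = h * r / H = 309 * 45 / 3576 = 3.89 mm

3.89 mm


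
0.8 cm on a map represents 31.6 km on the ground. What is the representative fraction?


ground = 31.6 km = 3160000 cm; RF denominator = ground / map = 3160000 / 0.8 = 3950000; RF = 1:3950000

1:3950000


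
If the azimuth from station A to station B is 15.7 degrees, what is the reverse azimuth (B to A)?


back azimuth = (15.7 + 180) mod 360 = 195.7 degrees

195.7 degrees


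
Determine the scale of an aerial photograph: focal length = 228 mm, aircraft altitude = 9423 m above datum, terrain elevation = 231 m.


scale = f / (H - h) = 228 mm / 9192 m = 228 / 9192000 = 1:40316

1:40316


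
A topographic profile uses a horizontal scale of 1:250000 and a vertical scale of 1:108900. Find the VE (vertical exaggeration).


VE = horizontal_scale / vertical_scale = 250000 / 108900 ≈ 2.3

2.3x


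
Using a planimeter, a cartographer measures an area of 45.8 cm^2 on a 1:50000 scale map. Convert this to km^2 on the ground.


ground_area = 45.8 * (50000/100)^2 = 11450000.0 m^2 = 11.45 km^2

11.45 km^2


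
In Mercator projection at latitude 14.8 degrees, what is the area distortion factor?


area_distortion = 1/cos^2(14.8) = 1.07

1.07


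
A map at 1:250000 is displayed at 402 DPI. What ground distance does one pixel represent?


pixel_cm = 2.54 / 402 ≈ 0.006318 cm
ground = pixel_cm * 250000 / 100 = 2.54 * 250000 / (402 * 100) = 635000 / 40200 ≈ 15.8 m

15.8 m


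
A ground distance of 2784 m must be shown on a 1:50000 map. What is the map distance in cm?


map_cm = 2784 * 100 / 50000 = 5.568 cm ≈ 5.57 cm

5.57 cm


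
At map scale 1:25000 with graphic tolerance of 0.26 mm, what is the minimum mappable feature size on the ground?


ground = 0.26 mm * 25000 / 1000 = 6.5 m

6.5 m


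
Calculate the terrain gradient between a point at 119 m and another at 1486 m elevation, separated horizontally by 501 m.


gradient = (1486 - 119) / 501 = 1367 / 501 = 2.7285

2.7285


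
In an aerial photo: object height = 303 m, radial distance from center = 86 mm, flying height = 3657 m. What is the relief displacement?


d = h * r / H = 303 * 86 / 3657 = 7.13 mm

7.13 mm


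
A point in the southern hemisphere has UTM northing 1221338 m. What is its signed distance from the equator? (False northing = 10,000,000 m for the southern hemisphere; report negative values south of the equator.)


For southern: actual = 1221338 - 10000000 = -8778662 m

-8778662 m


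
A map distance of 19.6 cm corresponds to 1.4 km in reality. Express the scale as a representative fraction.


ground = 1.4 km = 140000 cm; RF denominator = ground / map = 140000 / 19.6 ≈ 7143; RF = 1:7143

1:7143


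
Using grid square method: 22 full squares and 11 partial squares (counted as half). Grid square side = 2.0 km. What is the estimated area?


effective squares = 22 + 11 * 0.5 = 27.5
area = 27.5 * 4.0 = 110.0 km^2

110.0 km^2


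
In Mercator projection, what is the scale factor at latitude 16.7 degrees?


SF = 1 / cos(16.7) = 1 / 0.957822 = 1.044

1.044


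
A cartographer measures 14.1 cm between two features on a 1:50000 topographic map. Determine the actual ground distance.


ground = 14.1 cm * 50000 / 100 = 7050.0 m = 7.05 km

7.05 km


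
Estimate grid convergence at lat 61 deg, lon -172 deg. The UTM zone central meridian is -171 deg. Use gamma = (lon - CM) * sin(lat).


gamma = (-172 - -171) * sin(61) = -1 * 0.87462 = -0.875 degrees

-0.875 degrees


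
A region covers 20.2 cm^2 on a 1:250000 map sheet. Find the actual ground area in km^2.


ground_area = 20.2 * (250000/100)^2 = 126250000.0 m^2 = 126.25 km^2

126.25 km^2


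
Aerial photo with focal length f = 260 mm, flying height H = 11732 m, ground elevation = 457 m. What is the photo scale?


scale = f / (H - h) = 260 mm / 11275 m = 260 / 11275000 = 1:43365

1:43365


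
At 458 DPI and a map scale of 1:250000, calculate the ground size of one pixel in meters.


pixel_cm = 2.54 / 458 ≈ 0.005546 cm
ground = pixel_cm * 250000 / 100 = 2.54 * 250000 / (458 * 100) = 635000 / 45800 ≈ 13.86 m

13.86 m


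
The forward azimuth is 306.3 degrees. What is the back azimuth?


back azimuth = (306.3 + 180) mod 360 = 126.3 degrees

126.3 degrees


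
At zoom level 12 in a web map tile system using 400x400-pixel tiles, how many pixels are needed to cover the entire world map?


tiles per axis = 2^12 = 4096
total tiles = 4096^2 = 16777216
pixels per axis = 4096 * 400 = 1638400
total pixels = 1638400^2 = 2684354560000

2684354560000 pixels


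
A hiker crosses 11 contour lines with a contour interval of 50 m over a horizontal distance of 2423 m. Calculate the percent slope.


elevation change = 11 * 50 = 550 m
slope = 550 / 2423 * 100 = 22.7%

22.7%


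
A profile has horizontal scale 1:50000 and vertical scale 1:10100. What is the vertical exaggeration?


VE = horizontal_scale / vertical_scale = 50000 / 10100 ≈ 5.0

5.0x


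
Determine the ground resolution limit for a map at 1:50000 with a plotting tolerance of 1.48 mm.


ground = 1.48 mm * 50000 / 1000 = 74.0 m

74.0 m


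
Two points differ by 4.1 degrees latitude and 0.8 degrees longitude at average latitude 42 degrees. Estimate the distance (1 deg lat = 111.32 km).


dlat_km = 4.1 * 111.32 = 456.412
dlon_km = 0.8 * 111.32 * cos(42) ≈ 66.182
dist = sqrt(456.412^2 + 66.182^2) ≈ 461.2 km

461.2 km


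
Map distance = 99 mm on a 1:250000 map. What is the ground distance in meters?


ground = 99 mm * 250000 / 1000 = 24750.0 m

24750.0 m


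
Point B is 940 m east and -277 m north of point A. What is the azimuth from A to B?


az = atan2(940, -277) = 106.4 deg
adjusted to 0-360: 106.4 degrees

106.4 degrees


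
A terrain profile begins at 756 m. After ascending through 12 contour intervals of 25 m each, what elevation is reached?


elevation = 756 + 12 * 25 = 1056 m

1056 m


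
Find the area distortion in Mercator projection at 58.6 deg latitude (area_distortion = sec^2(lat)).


area_distortion = 1/cos^2(58.6) = 3.684

3.684


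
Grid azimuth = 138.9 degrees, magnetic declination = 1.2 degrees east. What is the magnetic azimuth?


magnetic azimuth = grid azimuth - declination (east +ve)
mag_az = 138.9 - 1.2 = 137.7 degrees

137.7 degrees


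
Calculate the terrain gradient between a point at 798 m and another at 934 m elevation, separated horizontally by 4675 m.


gradient = (934 - 798) / 4675 = 136 / 4675 = 0.0291

0.0291


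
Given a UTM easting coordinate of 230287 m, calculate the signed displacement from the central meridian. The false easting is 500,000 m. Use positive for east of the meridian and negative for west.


displacement = 230287 - 500000 = -269713 m

-269713 m


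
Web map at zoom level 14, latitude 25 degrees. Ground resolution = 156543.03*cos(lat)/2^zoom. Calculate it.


res = 156543.03 * cos(25) / 2^14 = 156543.03 * 0.90630779 / 16384 = 8.66 m/pixel

8.66 m/pixel


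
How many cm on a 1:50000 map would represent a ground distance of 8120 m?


map_cm = 8120 * 100 / 50000 = 16.24 cm

16.24 cm


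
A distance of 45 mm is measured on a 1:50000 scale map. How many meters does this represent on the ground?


ground = 45 mm * 50000 / 1000 = 2250.0 m

2250.0 m


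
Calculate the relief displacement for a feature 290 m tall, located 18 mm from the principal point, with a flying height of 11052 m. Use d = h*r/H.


d = h * r / H = 290 * 18 / 11052 = 0.47 mm

0.47 mm


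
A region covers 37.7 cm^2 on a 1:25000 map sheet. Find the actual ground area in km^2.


ground_area = 37.7 * (25000/100)^2 = 2356250.0 m^2 = 2.35625 km^2 ≈ 2.356 km^2

2.356 km^2


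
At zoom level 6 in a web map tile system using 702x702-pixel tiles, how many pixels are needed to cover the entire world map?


tiles per axis = 2^6 = 64
total tiles = 64^2 = 4096
pixels per axis = 64 * 702 = 44928
total pixels = 44928^2 = 2018525184

2018525184 pixels


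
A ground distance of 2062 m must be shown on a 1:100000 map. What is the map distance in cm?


map_cm = 2062 * 100 / 100000 = 2.062 cm ≈ 2.06 cm

2.06 cm


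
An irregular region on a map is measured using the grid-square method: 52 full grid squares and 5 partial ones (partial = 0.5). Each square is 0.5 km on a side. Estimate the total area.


effective squares = 52 + 5 * 0.5 = 54.5
area = 54.5 * 0.25 = 13.625 km^2

13.625 km^2


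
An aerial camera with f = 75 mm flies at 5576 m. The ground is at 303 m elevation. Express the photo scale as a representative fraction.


scale = f / (H - h) = 75 mm / 5273 m = 75 / 5273000 = 1:70307

1:70307


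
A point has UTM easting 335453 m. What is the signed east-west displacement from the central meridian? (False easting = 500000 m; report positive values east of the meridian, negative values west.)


displacement = 335453 - 500000 = -164547 m

-164547 m


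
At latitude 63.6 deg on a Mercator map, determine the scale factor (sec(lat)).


SF = 1 / cos(63.6) = 1 / 0.444635 = 2.249

2.249


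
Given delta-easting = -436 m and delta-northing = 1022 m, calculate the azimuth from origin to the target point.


az = atan2(-436, 1022) = -23.1 deg
adjusted to 0-360: 336.9 degrees

336.9 degrees


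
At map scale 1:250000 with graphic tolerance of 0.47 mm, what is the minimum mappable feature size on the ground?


ground = 0.47 mm * 250000 / 1000 = 117.5 m

117.5 m


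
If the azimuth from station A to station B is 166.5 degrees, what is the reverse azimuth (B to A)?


back azimuth = (166.5 + 180) mod 360 = 346.5 degrees

346.5 degrees


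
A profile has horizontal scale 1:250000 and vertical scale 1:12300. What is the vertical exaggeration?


VE = horizontal_scale / vertical_scale = 250000 / 12300 ≈ 20.3

20.3x


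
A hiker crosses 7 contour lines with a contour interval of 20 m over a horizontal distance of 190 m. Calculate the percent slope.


elevation change = 7 * 20 = 140 m
slope = 140 / 190 * 100 = 73.7%

73.7%


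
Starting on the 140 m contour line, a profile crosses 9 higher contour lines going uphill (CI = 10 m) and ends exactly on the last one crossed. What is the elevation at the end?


elevation = 140 + 9 * 10 = 230 m

230 m


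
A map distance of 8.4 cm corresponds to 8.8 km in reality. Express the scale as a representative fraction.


ground = 8.8 km = 880000 cm; RF denominator = ground / map = 880000 / 8.4 ≈ 104762; RF = 1:104762

1:104762


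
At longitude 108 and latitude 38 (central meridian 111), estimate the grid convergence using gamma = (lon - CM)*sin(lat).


gamma = (108 - 111) * sin(38) = -3 * 0.615661 = -1.847 degrees

-1.847 degrees


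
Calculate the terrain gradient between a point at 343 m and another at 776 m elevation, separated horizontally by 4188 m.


gradient = (776 - 343) / 4188 = 433 / 4188 = 0.1034

0.1034


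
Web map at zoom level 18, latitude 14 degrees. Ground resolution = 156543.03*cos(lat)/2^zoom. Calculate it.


res = 156543.03 * cos(14) / 2^18 = 156543.03 * 0.97029573 / 262144 = 0.58 m/pixel

0.58 m/pixel


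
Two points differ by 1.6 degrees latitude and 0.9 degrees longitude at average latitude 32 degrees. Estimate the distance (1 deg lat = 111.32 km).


dlat_km = 1.6 * 111.32 = 178.112
dlon_km = 0.9 * 111.32 * cos(32) ≈ 84.964
dist = sqrt(178.112^2 + 84.964^2) ≈ 197.3 km

197.3 km


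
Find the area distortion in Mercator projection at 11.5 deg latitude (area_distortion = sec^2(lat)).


area_distortion = 1/cos^2(11.5) = 1.041

1.041


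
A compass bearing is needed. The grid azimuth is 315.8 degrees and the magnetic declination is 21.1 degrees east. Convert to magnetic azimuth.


magnetic azimuth = grid azimuth - declination (east +ve)
mag_az = 315.8 - 21.1 = 294.7 degrees

294.7 degrees


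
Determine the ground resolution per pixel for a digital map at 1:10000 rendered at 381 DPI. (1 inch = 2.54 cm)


pixel_cm = 2.54 / 381 ≈ 0.006667 cm
ground = pixel_cm * 10000 / 100 = 2.54 * 10000 / (381 * 100) = 25400 / 38100 ≈ 0.67 m

0.67 m


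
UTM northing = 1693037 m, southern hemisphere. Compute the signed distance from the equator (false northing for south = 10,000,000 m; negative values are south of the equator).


For southern: actual = 1693037 - 10000000 = -8306963 m

-8306963 m


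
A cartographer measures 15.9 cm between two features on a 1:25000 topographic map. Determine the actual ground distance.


ground = 15.9 cm * 25000 / 100 = 3975.0 m = 3.975 km

3.975 km


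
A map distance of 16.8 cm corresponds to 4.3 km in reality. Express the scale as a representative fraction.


ground = 4.3 km = 430000 cm; RF denominator = ground / map = 430000 / 16.8 ≈ 25595; RF = 1:25595

1:25595


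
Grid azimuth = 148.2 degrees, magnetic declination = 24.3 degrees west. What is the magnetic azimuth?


magnetic azimuth = grid azimuth - declination (east +ve)
mag_az = 148.2 - -24.3 = 172.5 degrees

172.5 degrees


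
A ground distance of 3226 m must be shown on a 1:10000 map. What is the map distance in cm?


map_cm = 3226 * 100 / 10000 = 32.26 cm

32.26 cm


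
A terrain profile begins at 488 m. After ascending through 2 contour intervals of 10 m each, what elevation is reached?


elevation = 488 + 2 * 10 = 508 m

508 m


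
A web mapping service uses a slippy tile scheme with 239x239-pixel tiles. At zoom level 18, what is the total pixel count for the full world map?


tiles per axis = 2^18 = 262144
total tiles = 262144^2 = 68719476736
pixels per axis = 262144 * 239 = 62652416
total pixels = 62652416^2 = 3925325230637056

3925325230637056 pixels


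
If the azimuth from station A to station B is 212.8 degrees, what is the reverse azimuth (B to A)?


back azimuth = (212.8 + 180) mod 360 = 32.8 degrees

32.8 degrees


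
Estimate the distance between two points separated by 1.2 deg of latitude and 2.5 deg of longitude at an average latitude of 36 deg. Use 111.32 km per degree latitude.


dlat_km = 1.2 * 111.32 = 133.584
dlon_km = 2.5 * 111.32 * cos(36) ≈ 225.149
dist = sqrt(133.584^2 + 225.149^2) ≈ 261.8 km

261.8 km


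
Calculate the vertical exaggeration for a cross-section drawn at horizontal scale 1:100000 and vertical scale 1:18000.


VE = horizontal_scale / vertical_scale = 100000 / 18000 ≈ 5.6

5.6x


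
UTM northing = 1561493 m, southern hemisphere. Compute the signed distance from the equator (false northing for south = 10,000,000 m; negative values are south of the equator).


For southern: actual = 1561493 - 10000000 = -8438507 m

-8438507 m


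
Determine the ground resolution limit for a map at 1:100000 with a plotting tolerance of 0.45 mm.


ground = 0.45 mm * 100000 / 1000 = 45.0 m

45.0 m


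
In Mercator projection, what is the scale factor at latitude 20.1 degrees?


SF = 1 / cos(20.1) = 1 / 0.939094 = 1.065

1.065


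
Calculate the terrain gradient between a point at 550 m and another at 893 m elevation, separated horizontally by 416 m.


gradient = (893 - 550) / 416 = 343 / 416 = 0.8245

0.8245


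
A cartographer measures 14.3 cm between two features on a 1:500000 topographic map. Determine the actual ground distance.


ground = 14.3 cm * 500000 / 100 = 71500.0 m = 71.5 km

71.5 km


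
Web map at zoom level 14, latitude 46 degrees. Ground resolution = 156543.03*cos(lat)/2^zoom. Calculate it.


res = 156543.03 * cos(46) / 2^14 = 156543.03 * 0.69465837 / 16384 = 6.64 m/pixel

6.64 m/pixel


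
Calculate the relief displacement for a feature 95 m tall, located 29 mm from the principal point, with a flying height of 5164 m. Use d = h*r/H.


d = h * r / H = 95 * 29 / 5164 = 0.53 mm

0.53 mm


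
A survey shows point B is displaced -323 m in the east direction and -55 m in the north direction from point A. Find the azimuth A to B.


az = atan2(-323, -55) = -99.7 deg
adjusted to 0-360: 260.3 degrees

260.3 degrees


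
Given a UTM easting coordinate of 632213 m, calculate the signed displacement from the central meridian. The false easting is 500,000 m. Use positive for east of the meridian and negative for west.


displacement = 632213 - 500000 = 132213 m

132213 m


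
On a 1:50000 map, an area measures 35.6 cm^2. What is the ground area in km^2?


ground_area = 35.6 * (50000/100)^2 = 8900000.0 m^2 = 8.9 km^2

8.9 km^2


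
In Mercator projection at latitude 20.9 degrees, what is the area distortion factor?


area_distortion = 1/cos^2(20.9) = 1.146

1.146


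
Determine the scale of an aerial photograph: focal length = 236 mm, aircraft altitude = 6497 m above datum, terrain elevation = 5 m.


scale = f / (H - h) = 236 mm / 6492 m = 236 / 6492000 = 1:27508

1:27508


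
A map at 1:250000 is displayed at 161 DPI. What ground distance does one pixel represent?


pixel_cm = 2.54 / 161 ≈ 0.015776 cm
ground = pixel_cm * 250000 / 100 = 2.54 * 250000 / (161 * 100) = 635000 / 16100 ≈ 39.44 m

39.44 m


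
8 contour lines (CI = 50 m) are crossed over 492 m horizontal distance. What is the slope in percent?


elevation change = 8 * 50 = 400 m
slope = 400 / 492 * 100 = 81.3%

81.3%


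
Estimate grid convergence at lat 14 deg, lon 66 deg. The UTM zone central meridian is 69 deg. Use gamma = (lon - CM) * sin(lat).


gamma = (66 - 69) * sin(14) = -3 * 0.241922 = -0.726 degrees

-0.726 degrees


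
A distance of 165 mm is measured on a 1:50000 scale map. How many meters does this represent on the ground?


ground = 165 mm * 50000 / 1000 = 8250.0 m

8250.0 m


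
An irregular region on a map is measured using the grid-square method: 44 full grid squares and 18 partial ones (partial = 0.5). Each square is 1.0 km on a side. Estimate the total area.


effective squares = 44 + 18 * 0.5 = 53.0
area = 53.0 * 1.0 = 53.0 km^2

53.0 km^2


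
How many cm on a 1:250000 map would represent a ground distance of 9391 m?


map_cm = 9391 * 100 / 250000 = 3.7564 cm ≈ 3.76 cm

3.76 cm


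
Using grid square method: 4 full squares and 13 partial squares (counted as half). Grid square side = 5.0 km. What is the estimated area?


effective squares = 4 + 13 * 0.5 = 10.5
area = 10.5 * 25.0 = 262.5 km^2

262.5 km^2


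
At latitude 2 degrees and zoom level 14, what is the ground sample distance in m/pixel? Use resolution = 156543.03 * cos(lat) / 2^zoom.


res = 156543.03 * cos(2) / 2^14 = 156543.03 * 0.99939083 / 16384 = 9.55 m/pixel

9.55 m/pixel


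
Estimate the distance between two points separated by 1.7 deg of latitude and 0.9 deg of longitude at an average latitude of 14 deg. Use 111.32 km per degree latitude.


dlat_km = 1.7 * 111.32 = 189.244
dlon_km = 0.9 * 111.32 * cos(14) ≈ 97.212
dist = sqrt(189.244^2 + 97.212^2) ≈ 212.8 km

212.8 km


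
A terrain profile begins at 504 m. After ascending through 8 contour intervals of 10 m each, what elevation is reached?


elevation = 504 + 8 * 10 = 584 m

584 m


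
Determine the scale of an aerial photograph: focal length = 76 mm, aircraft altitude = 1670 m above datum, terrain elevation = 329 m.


scale = f / (H - h) = 76 mm / 1341 m = 76 / 1341000 = 1:17645

1:17645


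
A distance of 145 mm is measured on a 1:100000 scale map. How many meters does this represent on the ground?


ground = 145 mm * 100000 / 1000 = 14500.0 m

14500.0 m


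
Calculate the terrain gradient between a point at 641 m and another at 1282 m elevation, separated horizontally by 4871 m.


gradient = (1282 - 641) / 4871 = 641 / 4871 = 0.1316

0.1316


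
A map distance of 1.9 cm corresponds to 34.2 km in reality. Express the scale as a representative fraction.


ground = 34.2 km = 3420000 cm; RF denominator = ground / map = 3420000 / 1.9 = 1800000; RF = 1:1800000

1:1800000


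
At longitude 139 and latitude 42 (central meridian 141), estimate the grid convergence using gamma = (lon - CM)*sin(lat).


gamma = (139 - 141) * sin(42) = -2 * 0.669131 = -1.338 degrees

-1.338 degrees


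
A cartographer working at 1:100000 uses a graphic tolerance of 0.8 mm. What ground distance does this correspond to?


ground = 0.8 mm * 100000 / 1000 = 80.0 m

80.0 m


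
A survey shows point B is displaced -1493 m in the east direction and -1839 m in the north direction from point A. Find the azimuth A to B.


az = atan2(-1493, -1839) = -140.9 deg
adjusted to 0-360: 219.1 degrees

219.1 degrees


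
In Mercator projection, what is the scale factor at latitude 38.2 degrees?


SF = 1 / cos(38.2) = 1 / 0.785857 = 1.272

1.272


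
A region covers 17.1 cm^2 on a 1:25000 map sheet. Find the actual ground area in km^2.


ground_area = 17.1 * (25000/100)^2 = 1068750.0 m^2 = 1.06875 km^2 ≈ 1.069 km^2

1.069 km^2


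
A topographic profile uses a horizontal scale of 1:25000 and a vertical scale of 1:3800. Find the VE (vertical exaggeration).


VE = horizontal_scale / vertical_scale = 25000 / 3800 ≈ 6.6

6.6x


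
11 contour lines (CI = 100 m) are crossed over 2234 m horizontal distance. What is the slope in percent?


elevation change = 11 * 100 = 1100 m
slope = 1100 / 2234 * 100 = 49.2%

49.2%


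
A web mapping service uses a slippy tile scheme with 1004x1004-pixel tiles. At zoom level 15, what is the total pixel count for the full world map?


tiles per axis = 2^15 = 32768
total tiles = 32768^2 = 1073741824
pixels per axis = 32768 * 1004 = 32899072
total pixels = 32899072^2 = 1082348938461184

1082348938461184 pixels


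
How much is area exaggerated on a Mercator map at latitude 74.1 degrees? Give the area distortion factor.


area_distortion = 1/cos^2(74.1) = 13.324

13.324


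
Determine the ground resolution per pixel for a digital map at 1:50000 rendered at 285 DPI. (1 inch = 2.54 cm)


pixel_cm = 2.54 / 285 ≈ 0.008912 cm
ground = pixel_cm * 50000 / 100 = 2.54 * 50000 / (285 * 100) = 127000 / 28500 ≈ 4.46 m

4.46 m


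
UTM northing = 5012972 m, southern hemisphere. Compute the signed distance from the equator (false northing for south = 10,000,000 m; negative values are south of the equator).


For southern: actual = 5012972 - 10000000 = -4987028 m

-4987028 m


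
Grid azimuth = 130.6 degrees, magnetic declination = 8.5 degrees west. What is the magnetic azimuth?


magnetic azimuth = grid azimuth - declination (east +ve)
mag_az = 130.6 - -8.5 = 139.1 degrees

139.1 degrees


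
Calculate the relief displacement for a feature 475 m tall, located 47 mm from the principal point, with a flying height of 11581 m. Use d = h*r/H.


d = h * r / H = 475 * 47 / 11581 = 1.93 mm

1.93 mm


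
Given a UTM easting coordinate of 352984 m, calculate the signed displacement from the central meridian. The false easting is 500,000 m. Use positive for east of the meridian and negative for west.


displacement = 352984 - 500000 = -147016 m

-147016 m


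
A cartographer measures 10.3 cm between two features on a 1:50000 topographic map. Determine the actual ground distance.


ground = 10.3 cm * 50000 / 100 = 5150.0 m = 5.15 km

5.15 km


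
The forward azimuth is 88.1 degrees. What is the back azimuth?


back azimuth = (88.1 + 180) mod 360 = 268.1 degrees

268.1 degrees


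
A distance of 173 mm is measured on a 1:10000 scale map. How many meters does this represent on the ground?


ground = 173 mm * 10000 / 1000 = 1730.0 m

1730.0 m


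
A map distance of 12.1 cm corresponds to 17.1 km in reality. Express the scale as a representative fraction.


ground = 17.1 km = 1710000 cm; RF denominator = ground / map = 1710000 / 12.1 ≈ 141322; RF = 1:141322

1:141322


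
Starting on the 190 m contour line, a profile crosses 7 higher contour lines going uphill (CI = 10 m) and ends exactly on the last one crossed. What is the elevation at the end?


elevation = 190 + 7 * 10 = 260 m

260 m


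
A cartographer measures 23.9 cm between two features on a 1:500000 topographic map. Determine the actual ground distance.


ground = 23.9 cm * 500000 / 100 = 119500.0 m = 119.5 km

119.5 km


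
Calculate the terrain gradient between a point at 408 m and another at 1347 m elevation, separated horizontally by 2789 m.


gradient = (1347 - 408) / 2789 = 939 / 2789 = 0.3367

0.3367


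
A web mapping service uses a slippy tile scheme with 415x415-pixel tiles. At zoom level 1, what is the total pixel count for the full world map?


tiles per axis = 2^1 = 2
total tiles = 2^2 = 4
pixels per axis = 2 * 415 = 830
total pixels = 830^2 = 688900

688900 pixels


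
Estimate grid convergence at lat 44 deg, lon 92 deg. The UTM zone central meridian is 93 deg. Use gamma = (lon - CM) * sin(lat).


gamma = (92 - 93) * sin(44) = -1 * 0.694658 = -0.695 degrees

-0.695 degrees


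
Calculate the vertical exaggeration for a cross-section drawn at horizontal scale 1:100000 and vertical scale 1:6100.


VE = horizontal_scale / vertical_scale = 100000 / 6100 ≈ 16.4

16.4x


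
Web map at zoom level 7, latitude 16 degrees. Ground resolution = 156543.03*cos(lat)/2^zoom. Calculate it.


res = 156543.03 * cos(16) / 2^7 = 156543.03 * 0.9612617 / 128 = 1175.62 m/pixel

1175.62 m/pixel


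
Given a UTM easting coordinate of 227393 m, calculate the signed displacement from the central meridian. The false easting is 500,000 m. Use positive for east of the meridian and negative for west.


displacement = 227393 - 500000 = -272607 m

-272607 m


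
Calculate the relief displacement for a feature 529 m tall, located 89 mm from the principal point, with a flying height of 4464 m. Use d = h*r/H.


d = h * r / H = 529 * 89 / 4464 = 10.55 mm

10.55 mm


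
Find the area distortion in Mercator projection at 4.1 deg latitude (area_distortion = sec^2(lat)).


area_distortion = 1/cos^2(4.1) = 1.005

1.005


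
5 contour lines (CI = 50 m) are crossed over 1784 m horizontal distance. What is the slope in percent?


elevation change = 5 * 50 = 250 m
slope = 250 / 1784 * 100 = 14.0%

14.0%


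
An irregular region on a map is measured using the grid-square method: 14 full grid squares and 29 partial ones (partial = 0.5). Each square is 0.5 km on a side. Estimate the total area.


effective squares = 14 + 29 * 0.5 = 28.5
area = 28.5 * 0.25 = 7.125 km^2

7.125 km^2


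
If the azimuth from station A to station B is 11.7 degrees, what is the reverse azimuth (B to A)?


back azimuth = (11.7 + 180) mod 360 = 191.7 degrees

191.7 degrees


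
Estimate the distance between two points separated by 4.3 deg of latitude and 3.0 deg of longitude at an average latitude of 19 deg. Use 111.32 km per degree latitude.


dlat_km = 4.3 * 111.32 = 478.676
dlon_km = 3.0 * 111.32 * cos(19) ≈ 315.765
dist = sqrt(478.676^2 + 315.765^2) ≈ 573.4 km

573.4 km


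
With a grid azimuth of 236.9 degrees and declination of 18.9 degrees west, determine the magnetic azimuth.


magnetic azimuth = grid azimuth - declination (east +ve)
mag_az = 236.9 - -18.9 = 255.8 degrees

255.8 degrees


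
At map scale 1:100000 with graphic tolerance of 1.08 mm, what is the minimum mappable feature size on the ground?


ground = 1.08 mm * 100000 / 1000 = 108.0 m

108.0 m


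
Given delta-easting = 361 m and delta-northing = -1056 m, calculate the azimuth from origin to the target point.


az = atan2(361, -1056) = 161.1 deg
adjusted to 0-360: 161.1 degrees

161.1 degrees


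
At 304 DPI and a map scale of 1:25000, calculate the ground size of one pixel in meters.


pixel_cm = 2.54 / 304 ≈ 0.008355 cm
ground = pixel_cm * 25000 / 100 = 2.54 * 25000 / (304 * 100) = 63500 / 30400 ≈ 2.09 m

2.09 m


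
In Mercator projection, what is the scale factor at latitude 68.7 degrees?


SF = 1 / cos(68.7) = 1 / 0.363251 = 2.753

2.753


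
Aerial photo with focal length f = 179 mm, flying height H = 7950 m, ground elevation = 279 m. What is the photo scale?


scale = f / (H - h) = 179 mm / 7671 m = 179 / 7671000 = 1:42855

1:42855


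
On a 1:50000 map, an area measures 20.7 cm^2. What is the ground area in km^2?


ground_area = 20.7 * (50000/100)^2 = 5175000.0 m^2 = 5.175 km^2

5.175 km^2


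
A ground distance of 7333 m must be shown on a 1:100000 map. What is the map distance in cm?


map_cm = 7333 * 100 / 100000 = 7.333 cm ≈ 7.33 cm

7.33 cm


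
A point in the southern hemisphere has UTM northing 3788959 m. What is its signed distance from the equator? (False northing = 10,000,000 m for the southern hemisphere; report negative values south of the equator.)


For southern: actual = 3788959 - 10000000 = -6211041 m

-6211041 m


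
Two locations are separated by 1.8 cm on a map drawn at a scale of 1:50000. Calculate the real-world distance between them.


ground = 1.8 cm * 50000 / 100 = 900.0 m

900.0 m


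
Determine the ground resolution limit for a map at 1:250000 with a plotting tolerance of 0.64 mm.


ground = 0.64 mm * 250000 / 1000 = 160.0 m

160.0 m


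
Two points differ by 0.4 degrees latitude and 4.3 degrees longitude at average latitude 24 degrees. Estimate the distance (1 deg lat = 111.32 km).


dlat_km = 0.4 * 111.32 = 44.528
dlon_km = 4.3 * 111.32 * cos(24) ≈ 437.292
dist = sqrt(44.528^2 + 437.292^2) ≈ 439.6 km

439.6 km


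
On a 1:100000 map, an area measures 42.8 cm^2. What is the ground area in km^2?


ground_area = 42.8 * (100000/100)^2 = 42800000.0 m^2 = 42.8 km^2

42.8 km^2


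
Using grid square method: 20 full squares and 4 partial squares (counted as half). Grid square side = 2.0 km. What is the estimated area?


effective squares = 20 + 4 * 0.5 = 22.0
area = 22.0 * 4.0 = 88.0 km^2

88.0 km^2


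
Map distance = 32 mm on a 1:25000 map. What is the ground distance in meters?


ground = 32 mm * 25000 / 1000 = 800.0 m

800.0 m


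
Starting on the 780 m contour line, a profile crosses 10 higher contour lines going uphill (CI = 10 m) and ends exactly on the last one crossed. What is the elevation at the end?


elevation = 780 + 10 * 10 = 880 m

880 m


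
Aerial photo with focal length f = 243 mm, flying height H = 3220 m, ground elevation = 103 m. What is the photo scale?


scale = f / (H - h) = 243 mm / 3117 m = 243 / 3117000 = 1:12827

1:12827


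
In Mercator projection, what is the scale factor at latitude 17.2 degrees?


SF = 1 / cos(17.2) = 1 / 0.955278 = 1.047

1.047


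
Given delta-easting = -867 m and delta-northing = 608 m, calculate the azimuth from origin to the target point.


az = atan2(-867, 608) = -55.0 deg
adjusted to 0-360: 305.0 degrees

305.0 degrees


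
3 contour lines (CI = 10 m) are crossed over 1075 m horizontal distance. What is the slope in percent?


elevation change = 3 * 10 = 30 m
slope = 30 / 1075 * 100 = 2.8%

2.8%


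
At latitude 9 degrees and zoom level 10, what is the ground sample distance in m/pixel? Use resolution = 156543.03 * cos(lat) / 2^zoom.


res = 156543.03 * cos(9) / 2^10 = 156543.03 * 0.98768834 / 1024 = 150.99 m/pixel

150.99 m/pixel
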